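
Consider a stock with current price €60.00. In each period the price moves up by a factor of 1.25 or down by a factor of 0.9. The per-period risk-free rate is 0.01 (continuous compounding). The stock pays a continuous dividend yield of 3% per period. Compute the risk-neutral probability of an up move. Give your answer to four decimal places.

Per-period risk-free factor R = e^0.01 = 1.0101; dividend-adjusted growth = e^(0.01−0.03) = 0.9802.
Risk-neutral probability p = (0.9802 − 0.9)/(1.25 − 0.9) = 0.0802/0.3500 = 0.2291

p = 0.2291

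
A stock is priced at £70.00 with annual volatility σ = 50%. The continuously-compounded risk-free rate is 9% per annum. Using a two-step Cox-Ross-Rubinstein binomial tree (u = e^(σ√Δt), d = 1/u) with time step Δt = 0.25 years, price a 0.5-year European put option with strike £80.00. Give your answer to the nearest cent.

£14.37

CRR parameters: u = e^(σ√Δt) = e^(0.5·√0.25) = 1.2840, d = 1/u = 0.7788
Per-period rate: rΔt = 0.09·0.25 = 0.0225, so R = e^0.0225 = 1.0228
Risk-neutral probability p = (e^0.0225 − 0.7788)/(1.2840 − 0.7788) = 0.2440/0.5052 = 0.4829
Terminal stock prices: S_uu = 115.4, S_ud = 70, S_dd = 42.46
Terminal payoffs (K − S): max(-35.41, 0) = 0, max(10, 0) = 10, max(37.54, 0) = 37.54
Node u (S = 89.88): V_u = e^(−0.0225)·[0.4829·0.0000 + 0.5171·10.0000] = 5.0563
Node d (S = 54.52): V_d = e^(−0.0225)·[0.4829·10.0000 + 0.5171·37.5429] = 23.7040
Node 0 (S = 70): V_0 = e^(−0.0225)·[0.4829·5.0563 + 0.5171·23.7040] = 14.3727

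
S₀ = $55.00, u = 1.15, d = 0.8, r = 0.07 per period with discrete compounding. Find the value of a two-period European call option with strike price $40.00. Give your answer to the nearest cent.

$20.28

Risk-neutral probability p = (1 + 0.07 − 0.8)/(1.15 − 0.8) = 0.2700/0.3500 = 0.7714
Terminal stock prices: S_uu = 72.74, S_ud = 50.6, S_dd = 35.2
Terminal payoffs (S − K): max(32.74, 0) = 32.74, max(10.6, 0) = 10.6, max(-4.8, 0) = 0
Node u (S = 63.25): V_u = 1/1.07·[0.7714·32.7375 + 0.2286·10.6000] = 25.8668
Node d (S = 44): V_d = 1/1.07·[0.7714·10.6000 + 0.2286·0.0000] = 7.6422
Node 0 (S = 55): V_0 = 1/1.07·[0.7714·25.8668 + 0.2286·7.6422] = 20.2815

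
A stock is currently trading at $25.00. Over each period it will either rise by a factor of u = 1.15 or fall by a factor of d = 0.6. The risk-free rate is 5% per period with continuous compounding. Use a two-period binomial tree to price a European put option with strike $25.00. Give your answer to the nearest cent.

$2.53

Risk-neutral probability p = (e^0.05 − 0.6)/(1.15 − 0.6) = 0.4513/0.5500 = 0.8205
Terminal stock prices: S_uu = 33.06, S_ud = 17.25, S_dd = 9
Terminal payoffs (K − S): max(-8.062, 0) = 0, max(7.75, 0) = 7.75, max(16, 0) = 16
Node u (S = 28.75): V_u = e^(−0.05)·[0.8205·0.0000 + 0.1795·7.7500] = 1.3233
Node d (S = 15): V_d = e^(−0.05)·[0.8205·7.7500 + 0.1795·16.0000] = 8.7807
Node 0 (S = 25): V_0 = e^(−0.05)·[0.8205·1.3233 + 0.1795·8.7807] = 2.5322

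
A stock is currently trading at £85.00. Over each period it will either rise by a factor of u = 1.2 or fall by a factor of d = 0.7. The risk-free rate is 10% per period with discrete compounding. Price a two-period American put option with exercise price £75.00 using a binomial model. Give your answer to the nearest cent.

£3.29

Risk-neutral probability p = (1 + 0.1 − 0.7)/(1.2 − 0.7) = 0.4000/0.5000 = 0.8000
Terminal stock prices: S_uu = 122.4, S_ud = 71.4, S_dd = 41.65
Terminal payoffs (K − S): max(-47.4, 0) = 0, max(3.6, 0) = 3.6, max(33.35, 0) = 33.35
Node u (S = 102): continuation = 1/1.1·[0.8000·0.0000 + 0.2000·3.6000] = 0.6545; exercise value = 0.0000 ≤ continuation, so V_u = 0.6545
Node d (S = 59.5): continuation = 1/1.1·[0.8000·3.6000 + 0.2000·33.3500] = 8.6818; exercise value = 15.5000 > continuation, so V_d = 15.5000 (exercise)
Node 0 (S = 85): continuation = 1/1.1·[0.8000·0.6545 + 0.2000·15.5000] = 3.2942; exercise value = 0.0000 ≤ continuation, so V_0 = 3.2942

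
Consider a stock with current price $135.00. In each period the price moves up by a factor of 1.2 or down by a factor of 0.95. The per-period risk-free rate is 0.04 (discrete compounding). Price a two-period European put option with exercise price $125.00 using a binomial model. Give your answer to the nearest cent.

Risk-neutral probability p = (1 + 0.04 − 0.95)/(1.2 − 0.95) = 0.0900/0.2500 = 0.3600
Terminal stock prices: S_uu = 194.4, S_ud = 153.9, S_dd = 121.8
Terminal payoffs (K − S): max(-69.4, 0) = 0, max(-28.9, 0) = 0, max(3.163, 0) = 3.163
Node u (S = 162): V_u = 1/1.04·[0.3600·0.0000 + 0.6400·0.0000] = 0.0000
Node d (S = 128.2): V_d = 1/1.04·[0.3600·0.0000 + 0.6400·3.1625] = 1.9462
Node 0 (S = 135): V_0 = 1/1.04·[0.3600·0.0000 + 0.6400·1.9462] = 1.1976

$1.20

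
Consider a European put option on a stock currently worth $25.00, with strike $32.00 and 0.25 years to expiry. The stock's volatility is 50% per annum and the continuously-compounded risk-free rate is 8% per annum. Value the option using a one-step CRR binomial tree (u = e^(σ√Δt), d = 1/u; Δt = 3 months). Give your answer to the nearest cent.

CRR parameters: u = e^(σ√Δt) = e^(0.5·√0.25) = 1.2840, d = 1/u = 0.7788
Per-period rate: rΔt = 0.08·0.25 = 0.02, so R = e^0.02 = 1.0202
Risk-neutral probability p = (e^0.02 − 0.7788)/(1.2840 − 0.7788) = 0.2414/0.5052 = 0.4778
Terminal stock prices: S_u = 32.1, S_d = 19.47
Terminal payoffs (K − S): max(-0.1006, 0) = 0, max(12.53, 0) = 12.53
Node 0 (S = 25): V_0 = e^(−0.02)·[0.4778·0.0000 + 0.5222·12.5300] = 6.4135

$6.41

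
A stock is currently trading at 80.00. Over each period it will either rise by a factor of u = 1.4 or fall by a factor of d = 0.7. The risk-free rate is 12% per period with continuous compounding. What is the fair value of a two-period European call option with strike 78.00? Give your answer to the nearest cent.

Risk-neutral probability p = (e^0.12 − 0.7)/(1.4 − 0.7) = 0.4275/0.7000 = 0.6107
Terminal stock prices: S_uu = 156.8, S_ud = 78.4, S_dd = 39.2
Terminal payoffs (S − K): max(78.8, 0) = 78.8, max(0.4, 0) = 0.4, max(-38.8, 0) = 0
Node u (S = 112): V_u = e^(−0.12)·[0.6107·78.8000 + 0.3893·0.4000] = 42.8202
Node d (S = 56): V_d = e^(−0.12)·[0.6107·0.4000 + 0.3893·0.0000] = 0.2167
Node 0 (S = 80): V_0 = e^(−0.12)·[0.6107·42.8202 + 0.3893·0.2167] = 23.2684

23.27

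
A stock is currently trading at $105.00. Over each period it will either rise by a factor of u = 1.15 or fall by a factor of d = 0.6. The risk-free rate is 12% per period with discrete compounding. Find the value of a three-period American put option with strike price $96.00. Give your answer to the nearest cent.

Risk-neutral probability p = (1 + 0.12 − 0.6)/(1.15 − 0.6) = 0.5200/0.5500 = 0.9455
Terminal stock prices: S_uuu = 159.7, S_uud = 83.32, S_udd = 43.47, S_ddd = 22.68
Terminal payoffs (K − S): max(-63.69, 0) = 0, max(12.68, 0) = 12.68, max(52.53, 0) = 52.53, max(73.32, 0) = 73.32
Node uu (S = 138.9): continuation = 1/1.12·[0.9455·0.0000 + 0.0545·12.6825] = 0.6177; exercise value = 0.0000 ≤ continuation, so V_uu = 0.6177
Node ud (S = 72.45): continuation = 1/1.12·[0.9455·12.6825 + 0.0545·52.5300] = 13.2643; exercise value = 23.5500 > continuation, so V_ud = 23.5500 (exercise)
Node dd (S = 37.8): continuation = 1/1.12·[0.9455·52.5300 + 0.0545·73.3200] = 47.9143; exercise value = 58.2000 > continuation, so V_dd = 58.2000 (exercise)
Node u (S = 120.7): continuation = 1/1.12·[0.9455·0.6177 + 0.0545·23.5500] = 1.6683; exercise value = 0.0000 ≤ continuation, so V_u = 1.6683
Node d (S = 63): continuation = 1/1.12·[0.9455·23.5500 + 0.0545·58.2000] = 22.7143; exercise value = 33.0000 > continuation, so V_d = 33.0000 (exercise)
Node 0 (S = 105): continuation = 1/1.12·[0.9455·1.6683 + 0.0545·33.0000] = 3.0155; exercise value = 0.0000 ≤ continuation, so V_0 = 3.0155

$3.02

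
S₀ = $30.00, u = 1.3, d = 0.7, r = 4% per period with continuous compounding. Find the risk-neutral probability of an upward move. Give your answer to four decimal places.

Risk-neutral probability p = (e^0.04 − 0.7)/(1.3 − 0.7) = 0.3408/0.6000 = 0.5680

p = 0.5680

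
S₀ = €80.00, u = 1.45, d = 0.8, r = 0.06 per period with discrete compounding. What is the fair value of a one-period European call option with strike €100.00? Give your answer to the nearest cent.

Risk-neutral probability p = (1 + 0.06 − 0.8)/(1.45 − 0.8) = 0.2600/0.6500 = 0.4000
Terminal stock prices: S_u = 116, S_d = 64
Terminal payoffs (S − K): max(16, 0) = 16, max(-36, 0) = 0
Node 0 (S = 80): V_0 = 1/1.06·[0.4000·16.0000 + 0.6000·0.0000] = 6.0377

€6.04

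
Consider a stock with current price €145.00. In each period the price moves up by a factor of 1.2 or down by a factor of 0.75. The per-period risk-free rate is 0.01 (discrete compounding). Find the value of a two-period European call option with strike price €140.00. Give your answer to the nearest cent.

€22.51

Risk-neutral probability p = (1 + 0.01 − 0.75)/(1.2 − 0.75) = 0.2600/0.4500 = 0.5778
Terminal stock prices: S_uu = 208.8, S_ud = 130.5, S_dd = 81.56
Terminal payoffs (S − K): max(68.8, 0) = 68.8, max(-9.5, 0) = 0, max(-58.44, 0) = 0
Node u (S = 174): V_u = 1/1.01·[0.5778·68.8000 + 0.4222·0.0000] = 39.3575
Node d (S = 108.8): V_d = 1/1.01·[0.5778·0.0000 + 0.4222·0.0000] = 0.0000
Node 0 (S = 145): V_0 = 1/1.01·[0.5778·39.3575 + 0.4222·0.0000] = 22.5148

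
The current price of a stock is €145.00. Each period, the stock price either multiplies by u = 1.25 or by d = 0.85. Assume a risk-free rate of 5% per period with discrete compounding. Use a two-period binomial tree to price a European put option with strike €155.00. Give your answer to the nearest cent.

Risk-neutral probability p = (1 + 0.05 − 0.85)/(1.25 − 0.85) = 0.2000/0.4000 = 0.5000
Terminal stock prices: S_uu = 226.6, S_ud = 154.1, S_dd = 104.8
Terminal payoffs (K − S): max(-71.56, 0) = 0, max(0.9375, 0) = 0.9375, max(50.24, 0) = 50.24
Node u (S = 181.2): V_u = 1/1.05·[0.5000·0.0000 + 0.5000·0.9375] = 0.4464
Node d (S = 123.2): V_d = 1/1.05·[0.5000·0.9375 + 0.5000·50.2375] = 24.3690
Node 0 (S = 145): V_0 = 1/1.05·[0.5000·0.4464 + 0.5000·24.3690] = 11.8169

€11.82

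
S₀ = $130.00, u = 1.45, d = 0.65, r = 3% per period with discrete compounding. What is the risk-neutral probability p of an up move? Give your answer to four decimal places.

p = 0.4750

Risk-neutral probability p = (1 + 0.03 − 0.65)/(1.45 − 0.65) = 0.3800/0.8000 = 0.4750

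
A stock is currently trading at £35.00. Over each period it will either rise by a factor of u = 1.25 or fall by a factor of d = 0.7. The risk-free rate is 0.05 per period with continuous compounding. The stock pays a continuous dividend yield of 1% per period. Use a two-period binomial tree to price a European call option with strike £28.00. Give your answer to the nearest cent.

Per-period risk-free factor R = e^0.05 = 1.0513; dividend-adjusted growth = e^(0.05−0.01) = 1.0408.
Risk-neutral probability p = (1.0408 − 0.7)/(1.25 − 0.7) = 0.3408/0.5500 = 0.6197
Terminal stock prices: S_uu = 54.69, S_ud = 30.62, S_dd = 17.15
Terminal payoffs (S − K): max(26.69, 0) = 26.69, max(2.625, 0) = 2.625, max(-10.85, 0) = 0
Node u (S = 43.75): V_u = e^(−0.05)·[0.6197·26.6875 + 0.3803·2.6250] = 16.6803
Node d (S = 24.5): V_d = e^(−0.05)·[0.6197·2.6250 + 0.3803·0.0000] = 1.5473
Node 0 (S = 35): V_0 = e^(−0.05)·[0.6197·16.6803 + 0.3803·1.5473] = 10.3917

£10.39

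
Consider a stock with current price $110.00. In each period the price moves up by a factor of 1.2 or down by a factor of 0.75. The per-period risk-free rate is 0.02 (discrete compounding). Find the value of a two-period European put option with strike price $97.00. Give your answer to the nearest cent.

$5.40

Risk-neutral probability p = (1 + 0.02 − 0.75)/(1.2 − 0.75) = 0.2700/0.4500 = 0.6000
Terminal stock prices: S_uu = 158.4, S_ud = 99, S_dd = 61.88
Terminal payoffs (K − S): max(-61.4, 0) = 0, max(-2, 0) = 0, max(35.12, 0) = 35.12
Node u (S = 132): V_u = 1/1.02·[0.6000·0.0000 + 0.4000·0.0000] = 0.0000
Node d (S = 82.5): V_d = 1/1.02·[0.6000·0.0000 + 0.4000·35.1250] = 13.7745
Node 0 (S = 110): V_0 = 1/1.02·[0.6000·0.0000 + 0.4000·13.7745] = 5.4018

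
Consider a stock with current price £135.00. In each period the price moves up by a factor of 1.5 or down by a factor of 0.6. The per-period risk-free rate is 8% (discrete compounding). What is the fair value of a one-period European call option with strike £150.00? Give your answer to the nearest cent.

£25.93

Risk-neutral probability p = (1 + 0.08 − 0.6)/(1.5 − 0.6) = 0.4800/0.9000 = 0.5333
Terminal stock prices: S_u = 202.5, S_d = 81
Terminal payoffs (S − K): max(52.5, 0) = 52.5, max(-69, 0) = 0
Node 0 (S = 135): V_0 = 1/1.08·[0.5333·52.5000 + 0.4667·0.0000] = 25.9259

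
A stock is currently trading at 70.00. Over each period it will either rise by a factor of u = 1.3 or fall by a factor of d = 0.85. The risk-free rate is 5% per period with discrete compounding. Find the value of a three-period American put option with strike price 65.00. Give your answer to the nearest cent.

Risk-neutral probability p = (1 + 0.05 − 0.85)/(1.3 − 0.85) = 0.2000/0.4500 = 0.4444
Terminal stock prices: S_uuu = 153.8, S_uud = 100.6, S_udd = 65.75, S_ddd = 42.99
Terminal payoffs (K − S): max(-88.79, 0) = 0, max(-35.56, 0) = 0, max(-0.7475, 0) = 0, max(22.01, 0) = 22.01
Node uu (S = 118.3): continuation = 1/1.05·[0.4444·0.0000 + 0.5556·0.0000] = 0.0000; exercise value = 0.0000 ≤ continuation, so V_uu = 0.0000
Node ud (S = 77.35): continuation = 1/1.05·[0.4444·0.0000 + 0.5556·0.0000] = 0.0000; exercise value = 0.0000 ≤ continuation, so V_ud = 0.0000
Node dd (S = 50.57): continuation = 1/1.05·[0.4444·0.0000 + 0.5556·22.0113] = 11.6462; exercise value = 14.4250 > continuation, so V_dd = 14.4250 (exercise)
Node u (S = 91): continuation = 1/1.05·[0.4444·0.0000 + 0.5556·0.0000] = 0.0000; exercise value = 0.0000 ≤ continuation, so V_u = 0.0000
Node d (S = 59.5): continuation = 1/1.05·[0.4444·0.0000 + 0.5556·14.4250] = 7.6323; exercise value = 5.5000 ≤ continuation, so V_d = 7.6323
Node 0 (S = 70): continuation = 1/1.05·[0.4444·0.0000 + 0.5556·7.6323] = 4.0382; exercise value = 0.0000 ≤ continuation, so V_0 = 4.0382

4.04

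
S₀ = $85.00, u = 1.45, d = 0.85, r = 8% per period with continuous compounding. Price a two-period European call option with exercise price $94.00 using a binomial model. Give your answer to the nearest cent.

$15.27

Risk-neutral probability p = (e^0.08 − 0.85)/(1.45 − 0.85) = 0.2333/0.6000 = 0.3888
Terminal stock prices: S_uu = 178.7, S_ud = 104.8, S_dd = 61.41
Terminal payoffs (S − K): max(84.71, 0) = 84.71, max(10.76, 0) = 10.76, max(-32.59, 0) = 0
Node u (S = 123.2): V_u = e^(−0.08)·[0.3888·84.7125 + 0.6112·10.7625] = 36.4771
Node d (S = 72.25): V_d = e^(−0.08)·[0.3888·10.7625 + 0.6112·0.0000] = 3.8629
Node 0 (S = 85): V_0 = e^(−0.08)·[0.3888·36.4771 + 0.6112·3.8629] = 15.2717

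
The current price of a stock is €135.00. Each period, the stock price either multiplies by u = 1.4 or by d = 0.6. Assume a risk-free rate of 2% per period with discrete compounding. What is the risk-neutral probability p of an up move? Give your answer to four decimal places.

Risk-neutral probability p = (1 + 0.02 − 0.6)/(1.4 − 0.6) = 0.4200/0.8000 = 0.5250

p = 0.5250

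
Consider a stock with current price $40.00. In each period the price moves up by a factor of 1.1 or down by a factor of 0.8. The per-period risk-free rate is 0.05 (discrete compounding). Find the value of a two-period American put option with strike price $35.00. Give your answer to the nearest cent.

Risk-neutral probability p = (1 + 0.05 − 0.8)/(1.1 − 0.8) = 0.2500/0.3000 = 0.8333
Terminal stock prices: S_uu = 48.4, S_ud = 35.2, S_dd = 25.6
Terminal payoffs (K − S): max(-13.4, 0) = 0, max(-0.2, 0) = 0, max(9.4, 0) = 9.4
Node u (S = 44): continuation = 1/1.05·[0.8333·0.0000 + 0.1667·0.0000] = 0.0000; exercise value = 0.0000 ≤ continuation, so V_u = 0.0000
Node d (S = 32): continuation = 1/1.05·[0.8333·0.0000 + 0.1667·9.4000] = 1.4921; exercise value = 3.0000 > continuation, so V_d = 3.0000 (exercise)
Node 0 (S = 40): continuation = 1/1.05·[0.8333·0.0000 + 0.1667·3.0000] = 0.4762; exercise value = 0.0000 ≤ continuation, so V_0 = 0.4762

$0.48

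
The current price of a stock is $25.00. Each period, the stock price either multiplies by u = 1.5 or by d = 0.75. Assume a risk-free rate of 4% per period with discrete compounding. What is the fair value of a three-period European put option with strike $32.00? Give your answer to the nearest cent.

$8.63

Risk-neutral probability p = (1 + 0.04 − 0.75)/(1.5 − 0.75) = 0.2900/0.7500 = 0.3867
Terminal stock prices: S_uuu = 84.38, S_uud = 42.19, S_udd = 21.09, S_ddd = 10.55
Terminal payoffs (K − S): max(-52.38, 0) = 0, max(-10.19, 0) = 0, max(10.91, 0) = 10.91, max(21.45, 0) = 21.45
Node uu (S = 56.25): V_uu = 1/1.04·[0.3867·0.0000 + 0.6133·0.0000] = 0.0000
Node ud (S = 28.12): V_ud = 1/1.04·[0.3867·0.0000 + 0.6133·10.9062] = 6.4319
Node dd (S = 14.06): V_dd = 1/1.04·[0.3867·10.9062 + 0.6133·21.4531] = 16.7067
Node u (S = 37.5): V_u = 1/1.04·[0.3867·0.0000 + 0.6133·6.4319] = 3.7932
Node d (S = 18.75): V_d = 1/1.04·[0.3867·6.4319 + 0.6133·16.7067] = 12.2440
Node 0 (S = 25): V_0 = 1/1.04·[0.3867·3.7932 + 0.6133·12.2440] = 8.6311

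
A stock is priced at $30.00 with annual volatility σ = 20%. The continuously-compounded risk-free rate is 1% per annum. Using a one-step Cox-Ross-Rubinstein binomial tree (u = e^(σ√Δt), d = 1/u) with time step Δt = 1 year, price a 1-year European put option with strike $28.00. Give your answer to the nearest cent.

$1.79

CRR parameters: u = e^(σ√Δt) = e^(0.2·√1) = 1.2214, d = 1/u = 0.8187
Per-period rate: rΔt = 0.01·1 = 0.01, so R = e^0.01 = 1.0101
Risk-neutral probability p = (e^0.01 − 0.8187)/(1.2214 − 0.8187) = 0.1913/0.4027 = 0.4751
Terminal stock prices: S_u = 36.64, S_d = 24.56
Terminal payoffs (K − S): max(-8.642, 0) = 0, max(3.438, 0) = 3.438
Node 0 (S = 30): V_0 = e^(−0.01)·[0.4751·0.0000 + 0.5249·3.4381] = 1.7866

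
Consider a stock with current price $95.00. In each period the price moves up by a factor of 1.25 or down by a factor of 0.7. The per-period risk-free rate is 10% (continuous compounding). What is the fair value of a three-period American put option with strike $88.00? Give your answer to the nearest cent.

$6.25

Risk-neutral probability p = (e^0.1 − 0.7)/(1.25 − 0.7) = 0.4052/0.5500 = 0.7367
Terminal stock prices: S_uuu = 185.5, S_uud = 103.9, S_udd = 58.19, S_ddd = 32.58
Terminal payoffs (K − S): max(-97.55, 0) = 0, max(-15.91, 0) = 0, max(29.81, 0) = 29.81, max(55.42, 0) = 55.42
Node uu (S = 148.4): continuation = e^(−0.1)·[0.7367·0.0000 + 0.2633·0.0000] = 0.0000; exercise value = 0.0000 ≤ continuation, so V_uu = 0.0000
Node ud (S = 83.12): continuation = e^(−0.1)·[0.7367·0.0000 + 0.2633·29.8125] = 7.1033; exercise value = 4.8750 ≤ continuation, so V_ud = 7.1033
Node dd (S = 46.55): continuation = e^(−0.1)·[0.7367·29.8125 + 0.2633·55.4150] = 33.0757; exercise value = 41.4500 > continuation, so V_dd = 41.4500 (exercise)
Node u (S = 118.8): continuation = e^(−0.1)·[0.7367·0.0000 + 0.2633·7.1033] = 1.6925; exercise value = 0.0000 ≤ continuation, so V_u = 1.6925
Node d (S = 66.5): continuation = e^(−0.1)·[0.7367·7.1033 + 0.2633·41.4500] = 14.6110; exercise value = 21.5000 > continuation, so V_d = 21.5000 (exercise)
Node 0 (S = 95): continuation = e^(−0.1)·[0.7367·1.6925 + 0.2633·21.5000] = 6.2509; exercise value = 0.0000 ≤ continuation, so V_0 = 6.2509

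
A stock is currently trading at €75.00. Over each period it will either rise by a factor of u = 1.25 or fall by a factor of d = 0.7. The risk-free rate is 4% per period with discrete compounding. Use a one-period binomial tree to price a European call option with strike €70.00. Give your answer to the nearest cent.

€14.12

Risk-neutral probability p = (1 + 0.04 − 0.7)/(1.25 − 0.7) = 0.3400/0.5500 = 0.6182
Terminal stock prices: S_u = 93.75, S_d = 52.5
Terminal payoffs (S − K): max(23.75, 0) = 23.75, max(-17.5, 0) = 0
Node 0 (S = 75): V_0 = 1/1.04·[0.6182·23.7500 + 0.3818·0.0000] = 14.1171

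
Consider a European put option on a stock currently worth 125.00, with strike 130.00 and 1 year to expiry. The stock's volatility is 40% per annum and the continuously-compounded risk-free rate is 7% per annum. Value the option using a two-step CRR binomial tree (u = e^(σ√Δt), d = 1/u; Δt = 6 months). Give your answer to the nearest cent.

CRR parameters: u = e^(σ√Δt) = e^(0.4·√0.5) = 1.3269, d = 1/u = 0.7536
Per-period rate: rΔt = 0.07·0.5 = 0.035, so R = e^0.035 = 1.0356
Risk-neutral probability p = (e^0.035 − 0.7536)/(1.3269 − 0.7536) = 0.2820/0.5733 = 0.4919
Terminal stock prices: S_uu = 220.1, S_ud = 125, S_dd = 71
Terminal payoffs (K − S): max(-90.08, 0) = 0, max(5, 0) = 5, max(59, 0) = 59
Node u (S = 165.9): V_u = e^(−0.035)·[0.4919·0.0000 + 0.5081·5.0000] = 2.4532
Node d (S = 94.2): V_d = e^(−0.035)·[0.4919·5.0000 + 0.5081·59.0037] = 31.3239
Node 0 (S = 125): V_0 = e^(−0.035)·[0.4919·2.4532 + 0.5081·31.3239] = 16.5337

16.53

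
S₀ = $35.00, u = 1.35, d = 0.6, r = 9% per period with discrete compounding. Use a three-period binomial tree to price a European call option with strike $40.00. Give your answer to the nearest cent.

Risk-neutral probability p = (1 + 0.09 − 0.6)/(1.35 − 0.6) = 0.4900/0.7500 = 0.6533
Terminal stock prices: S_uuu = 86.11, S_uud = 38.27, S_udd = 17.01, S_ddd = 7.56
Terminal payoffs (S − K): max(46.11, 0) = 46.11, max(-1.727, 0) = 0, max(-22.99, 0) = 0, max(-32.44, 0) = 0
Node uu (S = 63.79): V_uu = 1/1.09·[0.6533·46.1131 + 0.3467·0.0000] = 27.6397
Node ud (S = 28.35): V_ud = 1/1.09·[0.6533·0.0000 + 0.3467·0.0000] = 0.0000
Node dd (S = 12.6): V_dd = 1/1.09·[0.6533·0.0000 + 0.3467·0.0000] = 0.0000
Node u (S = 47.25): V_u = 1/1.09·[0.6533·27.6397 + 0.3467·0.0000] = 16.5669
Node d (S = 21): V_d = 1/1.09·[0.6533·0.0000 + 0.3467·0.0000] = 0.0000
Node 0 (S = 35): V_0 = 1/1.09·[0.6533·16.5669 + 0.3467·0.0000] = 9.9300

$9.93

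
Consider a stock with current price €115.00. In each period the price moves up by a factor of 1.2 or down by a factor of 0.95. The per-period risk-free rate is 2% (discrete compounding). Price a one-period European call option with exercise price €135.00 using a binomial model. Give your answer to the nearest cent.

€0.82

Risk-neutral probability p = (1 + 0.02 − 0.95)/(1.2 − 0.95) = 0.0700/0.2500 = 0.2800
Terminal stock prices: S_u = 138, S_d = 109.2
Terminal payoffs (S − K): max(3, 0) = 3, max(-25.75, 0) = 0
Node 0 (S = 115): V_0 = 1/1.02·[0.2800·3.0000 + 0.7200·0.0000] = 0.8235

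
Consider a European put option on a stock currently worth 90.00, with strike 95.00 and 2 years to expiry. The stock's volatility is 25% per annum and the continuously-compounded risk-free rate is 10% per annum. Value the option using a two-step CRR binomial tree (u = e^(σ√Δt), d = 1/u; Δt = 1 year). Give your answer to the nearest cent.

6.02

CRR parameters: u = e^(σ√Δt) = e^(0.25·√1) = 1.2840, d = 1/u = 0.7788
Per-period rate: rΔt = 0.1·1 = 0.1, so R = e^0.1 = 1.1052
Risk-neutral probability p = (e^0.1 − 0.7788)/(1.2840 − 0.7788) = 0.3264/0.5052 = 0.6460
Terminal stock prices: S_uu = 148.4, S_ud = 90, S_dd = 54.59
Terminal payoffs (K − S): max(-53.38, 0) = 0, max(5, 0) = 5, max(40.41, 0) = 40.41
Node u (S = 115.6): V_u = e^(−0.1)·[0.6460·0.0000 + 0.3540·5.0000] = 1.6016
Node d (S = 70.09): V_d = e^(−0.1)·[0.6460·5.0000 + 0.3540·40.4122] = 15.8675
Node 0 (S = 90): V_0 = e^(−0.1)·[0.6460·1.6016 + 0.3540·15.8675] = 6.0189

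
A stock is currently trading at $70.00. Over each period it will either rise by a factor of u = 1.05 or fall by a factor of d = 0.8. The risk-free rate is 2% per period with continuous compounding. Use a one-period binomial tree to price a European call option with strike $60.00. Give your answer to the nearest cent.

$11.66

Risk-neutral probability p = (e^0.02 − 0.8)/(1.05 − 0.8) = 0.2202/0.2500 = 0.8808
Terminal stock prices: S_u = 73.5, S_d = 56
Terminal payoffs (S − K): max(13.5, 0) = 13.5, max(-4, 0) = 0
Node 0 (S = 70): V_0 = e^(−0.02)·[0.8808·13.5000 + 0.1192·0.0000] = 11.6554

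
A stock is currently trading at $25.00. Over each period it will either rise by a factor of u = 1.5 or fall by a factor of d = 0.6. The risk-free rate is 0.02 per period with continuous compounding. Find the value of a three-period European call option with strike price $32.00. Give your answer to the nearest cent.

Risk-neutral probability p = (e^0.02 − 0.6)/(1.5 − 0.6) = 0.4202/0.9000 = 0.4669
Terminal stock prices: S_uuu = 84.38, S_uud = 33.75, S_udd = 13.5, S_ddd = 5.4
Terminal payoffs (S − K): max(52.38, 0) = 52.38, max(1.75, 0) = 1.75, max(-18.5, 0) = 0, max(-26.6, 0) = 0
Node uu (S = 56.25): V_uu = e^(−0.02)·[0.4669·52.3750 + 0.5331·1.7500] = 24.8836
Node ud (S = 22.5): V_ud = e^(−0.02)·[0.4669·1.7500 + 0.5331·0.0000] = 0.8009
Node dd (S = 9): V_dd = e^(−0.02)·[0.4669·0.0000 + 0.5331·0.0000] = 0.0000
Node u (S = 37.5): V_u = e^(−0.02)·[0.4669·24.8836 + 0.5331·0.8009] = 11.8064
Node d (S = 15): V_d = e^(−0.02)·[0.4669·0.8009 + 0.5331·0.0000] = 0.3665
Node 0 (S = 25): V_0 = e^(−0.02)·[0.4669·11.8064 + 0.5331·0.3665] = 5.5947

$5.59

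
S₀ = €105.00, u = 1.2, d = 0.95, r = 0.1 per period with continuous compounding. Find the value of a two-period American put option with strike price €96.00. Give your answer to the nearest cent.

Risk-neutral probability p = (e^0.1 − 0.95)/(1.2 − 0.95) = 0.1552/0.2500 = 0.6207
Terminal stock prices: S_uu = 151.2, S_ud = 119.7, S_dd = 94.76
Terminal payoffs (K − S): max(-55.2, 0) = 0, max(-23.7, 0) = 0, max(1.237, 0) = 1.237
Node u (S = 126): continuation = e^(−0.1)·[0.6207·0.0000 + 0.3793·0.0000] = 0.0000; exercise value = 0.0000 ≤ continuation, so V_u = 0.0000
Node d (S = 99.75): continuation = e^(−0.1)·[0.6207·0.0000 + 0.3793·1.2375] = 0.4247; exercise value = 0.0000 ≤ continuation, so V_d = 0.4247
Node 0 (S = 105): continuation = e^(−0.1)·[0.6207·0.0000 + 0.3793·0.4247] = 0.1458; exercise value = 0.0000 ≤ continuation, so V_0 = 0.1458

€0.15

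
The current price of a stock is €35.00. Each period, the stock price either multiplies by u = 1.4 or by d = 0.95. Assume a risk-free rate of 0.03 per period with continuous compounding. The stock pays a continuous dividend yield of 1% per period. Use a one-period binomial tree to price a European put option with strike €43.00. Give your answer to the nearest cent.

€7.99

Per-period risk-free factor R = e^0.03 = 1.0305; dividend-adjusted growth = e^(0.03−0.01) = 1.0202.
Risk-neutral probability p = (1.0202 − 0.95)/(1.4 − 0.95) = 0.0702/0.4500 = 0.1560
Terminal stock prices: S_u = 49, S_d = 33.25
Terminal payoffs (K − S): max(-6, 0) = 0, max(9.75, 0) = 9.75
Node 0 (S = 35): V_0 = e^(−0.03)·[0.1560·0.0000 + 0.8440·9.7500] = 7.9858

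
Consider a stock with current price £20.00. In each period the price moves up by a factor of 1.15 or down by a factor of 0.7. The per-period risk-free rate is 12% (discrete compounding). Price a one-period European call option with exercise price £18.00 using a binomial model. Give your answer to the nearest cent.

Risk-neutral probability p = (1 + 0.12 − 0.7)/(1.15 − 0.7) = 0.4200/0.4500 = 0.9333
Terminal stock prices: S_u = 23, S_d = 14
Terminal payoffs (S − K): max(5, 0) = 5, max(-4, 0) = 0
Node 0 (S = 20): V_0 = 1/1.12·[0.9333·5.0000 + 0.0667·0.0000] = 4.1667

£4.17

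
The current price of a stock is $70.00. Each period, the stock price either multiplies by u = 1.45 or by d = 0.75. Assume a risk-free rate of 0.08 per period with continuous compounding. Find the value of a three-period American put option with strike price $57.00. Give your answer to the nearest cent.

Risk-neutral probability p = (e^0.08 − 0.75)/(1.45 − 0.75) = 0.3333/0.7000 = 0.4761
Terminal stock prices: S_uuu = 213.4, S_uud = 110.4, S_udd = 57.09, S_ddd = 29.53
Terminal payoffs (K − S): max(-156.4, 0) = 0, max(-53.38, 0) = 0, max(-0.09375, 0) = 0, max(27.47, 0) = 27.47
Node uu (S = 147.2): continuation = e^(−0.08)·[0.4761·0.0000 + 0.5239·0.0000] = 0.0000; exercise value = 0.0000 ≤ continuation, so V_uu = 0.0000
Node ud (S = 76.12): continuation = e^(−0.08)·[0.4761·0.0000 + 0.5239·0.0000] = 0.0000; exercise value = 0.0000 ≤ continuation, so V_ud = 0.0000
Node dd (S = 39.38): continuation = e^(−0.08)·[0.4761·0.0000 + 0.5239·27.4688] = 13.2838; exercise value = 17.6250 > continuation, so V_dd = 17.6250 (exercise)
Node u (S = 101.5): continuation = e^(−0.08)·[0.4761·0.0000 + 0.5239·0.0000] = 0.0000; exercise value = 0.0000 ≤ continuation, so V_u = 0.0000
Node d (S = 52.5): continuation = e^(−0.08)·[0.4761·0.0000 + 0.5239·17.6250] = 8.5234; exercise value = 4.5000 ≤ continuation, so V_d = 8.5234
Node 0 (S = 70): continuation = e^(−0.08)·[0.4761·0.0000 + 0.5239·8.5234] = 4.1219; exercise value = 0.0000 ≤ continuation, so V_0 = 4.1219

$4.12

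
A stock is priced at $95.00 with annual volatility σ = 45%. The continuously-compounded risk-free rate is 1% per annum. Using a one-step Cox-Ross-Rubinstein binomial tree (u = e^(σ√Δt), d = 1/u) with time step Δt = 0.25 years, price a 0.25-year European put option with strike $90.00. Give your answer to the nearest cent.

$7.77

CRR parameters: u = e^(σ√Δt) = e^(0.45·√0.25) = 1.2523, d = 1/u = 0.7985
Per-period rate: rΔt = 0.01·0.25 = 0.0025, so R = e^0.0025 = 1.0025
Risk-neutral probability p = (e^0.0025 − 0.7985)/(1.2523 − 0.7985) = 0.2040/0.4538 = 0.4495
Terminal stock prices: S_u = 119, S_d = 75.86
Terminal payoffs (K − S): max(-28.97, 0) = 0, max(14.14, 0) = 14.14
Node 0 (S = 95): V_0 = e^(−0.0025)·[0.4495·0.0000 + 0.5505·14.1410] = 7.7651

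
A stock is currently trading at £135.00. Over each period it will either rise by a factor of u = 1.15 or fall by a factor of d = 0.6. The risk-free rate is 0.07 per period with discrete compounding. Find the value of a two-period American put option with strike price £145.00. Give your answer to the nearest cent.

Risk-neutral probability p = (1 + 0.07 − 0.6)/(1.15 − 0.6) = 0.4700/0.5500 = 0.8545
Terminal stock prices: S_uu = 178.5, S_ud = 93.15, S_dd = 48.6
Terminal payoffs (K − S): max(-33.54, 0) = 0, max(51.85, 0) = 51.85, max(96.4, 0) = 96.4
Node u (S = 155.2): continuation = 1/1.07·[0.8545·0.0000 + 0.1455·51.8500] = 7.0484; exercise value = 0.0000 ≤ continuation, so V_u = 7.0484
Node d (S = 81): continuation = 1/1.07·[0.8545·51.8500 + 0.1455·96.4000] = 54.5140; exercise value = 64.0000 > continuation, so V_d = 64.0000 (exercise)
Node 0 (S = 135): continuation = 1/1.07·[0.8545·7.0484 + 0.1455·64.0000] = 14.3292; exercise value = 10.0000 ≤ continuation, so V_0 = 14.3292

£14.33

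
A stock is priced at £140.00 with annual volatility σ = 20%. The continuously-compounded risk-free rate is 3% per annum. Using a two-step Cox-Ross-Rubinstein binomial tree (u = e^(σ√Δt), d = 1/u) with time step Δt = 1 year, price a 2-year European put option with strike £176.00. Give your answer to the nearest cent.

CRR parameters: u = e^(σ√Δt) = e^(0.2·√1) = 1.2214, d = 1/u = 0.8187
Per-period rate: rΔt = 0.03·1 = 0.03, so R = e^0.03 = 1.0305
Risk-neutral probability p = (e^0.03 − 0.8187)/(1.2214 − 0.8187) = 0.2117/0.4027 = 0.5258
Terminal stock prices: S_uu = 208.9, S_ud = 140, S_dd = 93.84
Terminal payoffs (K − S): max(-32.86, 0) = 0, max(36, 0) = 36, max(82.16, 0) = 82.16
Node u (S = 171): V_u = e^(−0.03)·[0.5258·0.0000 + 0.4742·36.0000] = 16.5668
Node d (S = 114.6): V_d = e^(−0.03)·[0.5258·36.0000 + 0.4742·82.1552] = 56.1761
Node 0 (S = 140): V_0 = e^(−0.03)·[0.5258·16.5668 + 0.4742·56.1761] = 34.3049

£34.30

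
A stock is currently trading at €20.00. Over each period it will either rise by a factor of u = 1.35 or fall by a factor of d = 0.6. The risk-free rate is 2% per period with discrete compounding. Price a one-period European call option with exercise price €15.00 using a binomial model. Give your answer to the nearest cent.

€6.59

Risk-neutral probability p = (1 + 0.02 − 0.6)/(1.35 − 0.6) = 0.4200/0.7500 = 0.5600
Terminal stock prices: S_u = 27, S_d = 12
Terminal payoffs (S − K): max(12, 0) = 12, max(-3, 0) = 0
Node 0 (S = 20): V_0 = 1/1.02·[0.5600·12.0000 + 0.4400·0.0000] = 6.5882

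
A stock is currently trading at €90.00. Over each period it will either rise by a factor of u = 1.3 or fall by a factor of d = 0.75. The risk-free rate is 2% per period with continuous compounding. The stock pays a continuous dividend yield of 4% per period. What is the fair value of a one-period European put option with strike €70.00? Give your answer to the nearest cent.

Per-period risk-free factor R = e^0.02 = 1.0202; dividend-adjusted growth = e^(0.02−0.04) = 0.9802.
Risk-neutral probability p = (0.9802 − 0.75)/(1.3 − 0.75) = 0.2302/0.5500 = 0.4185
Terminal stock prices: S_u = 117, S_d = 67.5
Terminal payoffs (K − S): max(-47, 0) = 0, max(2.5, 0) = 2.5
Node 0 (S = 90): V_0 = e^(−0.02)·[0.4185·0.0000 + 0.5815·2.5000] = 1.4249

€1.42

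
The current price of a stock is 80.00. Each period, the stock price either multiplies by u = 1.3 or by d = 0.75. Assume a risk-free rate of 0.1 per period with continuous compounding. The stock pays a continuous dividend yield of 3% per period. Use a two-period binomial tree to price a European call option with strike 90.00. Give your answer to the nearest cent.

Per-period risk-free factor R = e^0.1 = 1.1052; dividend-adjusted growth = e^(0.1−0.03) = 1.0725.
Risk-neutral probability p = (1.0725 − 0.75)/(1.3 − 0.75) = 0.3225/0.5500 = 0.5864
Terminal stock prices: S_uu = 135.2, S_ud = 78, S_dd = 45
Terminal payoffs (S − K): max(45.2, 0) = 45.2, max(-12, 0) = 0, max(-45, 0) = 0
Node u (S = 104): V_u = e^(−0.1)·[0.5864·45.2000 + 0.4136·0.0000] = 23.9821
Node d (S = 60): V_d = e^(−0.1)·[0.5864·0.0000 + 0.4136·0.0000] = 0.0000
Node 0 (S = 80): V_0 = e^(−0.1)·[0.5864·23.9821 + 0.4136·0.0000] = 12.7244

12.72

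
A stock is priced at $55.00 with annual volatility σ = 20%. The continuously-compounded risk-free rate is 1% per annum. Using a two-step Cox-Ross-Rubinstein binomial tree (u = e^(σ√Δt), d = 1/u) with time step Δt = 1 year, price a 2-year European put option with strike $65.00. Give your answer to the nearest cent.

$12.49

CRR parameters: u = e^(σ√Δt) = e^(0.2·√1) = 1.2214, d = 1/u = 0.8187
Per-period rate: rΔt = 0.01·1 = 0.01, so R = e^0.01 = 1.0101
Risk-neutral probability p = (e^0.01 − 0.8187)/(1.2214 − 0.8187) = 0.1913/0.4027 = 0.4751
Terminal stock prices: S_uu = 82.05, S_ud = 55, S_dd = 36.87
Terminal payoffs (K − S): max(-17.05, 0) = 0, max(10, 0) = 10, max(28.13, 0) = 28.13
Node u (S = 67.18): V_u = e^(−0.01)·[0.4751·0.0000 + 0.5249·10.0000] = 5.1965
Node d (S = 45.03): V_d = e^(−0.01)·[0.4751·10.0000 + 0.5249·28.1324] = 19.3230
Node 0 (S = 55): V_0 = e^(−0.01)·[0.4751·5.1965 + 0.5249·19.3230] = 12.4857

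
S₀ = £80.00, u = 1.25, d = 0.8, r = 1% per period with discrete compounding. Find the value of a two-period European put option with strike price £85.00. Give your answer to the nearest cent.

£11.86

Risk-neutral probability p = (1 + 0.01 − 0.8)/(1.25 − 0.8) = 0.2100/0.4500 = 0.4667
Terminal stock prices: S_uu = 125, S_ud = 80, S_dd = 51.2
Terminal payoffs (K − S): max(-40, 0) = 0, max(5, 0) = 5, max(33.8, 0) = 33.8
Node u (S = 100): V_u = 1/1.01·[0.4667·0.0000 + 0.5333·5.0000] = 2.6403
Node d (S = 64): V_d = 1/1.01·[0.4667·5.0000 + 0.5333·33.8000] = 20.1584
Node 0 (S = 80): V_0 = 1/1.01·[0.4667·2.6403 + 0.5333·20.1584] = 11.8646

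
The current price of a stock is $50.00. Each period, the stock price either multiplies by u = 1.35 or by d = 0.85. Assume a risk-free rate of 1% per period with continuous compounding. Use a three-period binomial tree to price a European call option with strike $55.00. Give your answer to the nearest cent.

$6.72

Risk-neutral probability p = (e^0.01 − 0.85)/(1.35 − 0.85) = 0.1601/0.5000 = 0.3201
Terminal stock prices: S_uuu = 123, S_uud = 77.46, S_udd = 48.77, S_ddd = 30.71
Terminal payoffs (S − K): max(68.02, 0) = 68.02, max(22.46, 0) = 22.46, max(-6.231, 0) = 0, max(-24.29, 0) = 0
Node uu (S = 91.13): V_uu = e^(−0.01)·[0.3201·68.0188 + 0.6799·22.4563] = 36.6723
Node ud (S = 57.38): V_ud = e^(−0.01)·[0.3201·22.4563 + 0.6799·0.0000] = 7.1167
Node dd (S = 36.12): V_dd = e^(−0.01)·[0.3201·0.0000 + 0.6799·0.0000] = 0.0000
Node u (S = 67.5): V_u = e^(−0.01)·[0.3201·36.6723 + 0.6799·7.1167] = 16.4125
Node d (S = 42.5): V_d = e^(−0.01)·[0.3201·7.1167 + 0.6799·0.0000] = 2.2554
Node 0 (S = 50): V_0 = e^(−0.01)·[0.3201·16.4125 + 0.6799·2.2554] = 6.7196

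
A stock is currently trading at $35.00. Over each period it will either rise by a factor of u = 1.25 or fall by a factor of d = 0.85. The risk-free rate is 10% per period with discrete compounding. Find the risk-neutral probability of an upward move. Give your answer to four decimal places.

p = 0.6250

Risk-neutral probability p = (1 + 0.1 − 0.85)/(1.25 − 0.85) = 0.2500/0.4000 = 0.6250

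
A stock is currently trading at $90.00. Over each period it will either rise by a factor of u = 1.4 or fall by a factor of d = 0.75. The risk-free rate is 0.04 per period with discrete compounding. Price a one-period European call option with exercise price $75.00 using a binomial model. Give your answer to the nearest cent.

$21.88

Risk-neutral probability p = (1 + 0.04 − 0.75)/(1.4 − 0.75) = 0.2900/0.6500 = 0.4462
Terminal stock prices: S_u = 126, S_d = 67.5
Terminal payoffs (S − K): max(51, 0) = 51, max(-7.5, 0) = 0
Node 0 (S = 90): V_0 = 1/1.04·[0.4462·51.0000 + 0.5538·0.0000] = 21.8787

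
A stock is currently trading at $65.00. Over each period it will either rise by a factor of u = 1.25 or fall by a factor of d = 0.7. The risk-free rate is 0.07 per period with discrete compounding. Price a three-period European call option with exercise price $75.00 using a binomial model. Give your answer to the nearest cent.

$12.91

Risk-neutral probability p = (1 + 0.07 − 0.7)/(1.25 − 0.7) = 0.3700/0.5500 = 0.6727
Terminal stock prices: S_uuu = 127, S_uud = 71.09, S_udd = 39.81, S_ddd = 22.29
Terminal payoffs (S − K): max(51.95, 0) = 51.95, max(-3.906, 0) = 0, max(-35.19, 0) = 0, max(-52.71, 0) = 0
Node uu (S = 101.6): V_uu = 1/1.07·[0.6727·51.9531 + 0.3273·0.0000] = 32.6638
Node ud (S = 56.87): V_ud = 1/1.07·[0.6727·0.0000 + 0.3273·0.0000] = 0.0000
Node dd (S = 31.85): V_dd = 1/1.07·[0.6727·0.0000 + 0.3273·0.0000] = 0.0000
Node u (S = 81.25): V_u = 1/1.07·[0.6727·32.6638 + 0.3273·0.0000] = 20.5363
Node d (S = 45.5): V_d = 1/1.07·[0.6727·0.0000 + 0.3273·0.0000] = 0.0000
Node 0 (S = 65): V_0 = 1/1.07·[0.6727·20.5363 + 0.3273·0.0000] = 12.9115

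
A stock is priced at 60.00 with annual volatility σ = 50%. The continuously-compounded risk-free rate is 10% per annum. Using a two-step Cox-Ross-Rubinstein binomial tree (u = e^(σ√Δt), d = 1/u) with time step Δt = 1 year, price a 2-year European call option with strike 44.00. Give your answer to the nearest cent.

28.86

CRR parameters: u = e^(σ√Δt) = e^(0.5·√1) = 1.6487, d = 1/u = 0.6065
Per-period rate: rΔt = 0.1·1 = 0.1, so R = e^0.1 = 1.1052
Risk-neutral probability p = (e^0.1 − 0.6065)/(1.6487 − 0.6065) = 0.4986/1.0422 = 0.4785
Terminal stock prices: S_uu = 163.1, S_ud = 60, S_dd = 22.07
Terminal payoffs (S − K): max(119.1, 0) = 119.1, max(16, 0) = 16, max(-21.93, 0) = 0
Node u (S = 98.92): V_u = e^(−0.1)·[0.4785·119.0969 + 0.5215·16.0000] = 59.1104
Node d (S = 36.39): V_d = e^(−0.1)·[0.4785·16.0000 + 0.5215·0.0000] = 6.9268
Node 0 (S = 60): V_0 = e^(−0.1)·[0.4785·59.1104 + 0.5215·6.9268] = 28.8591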